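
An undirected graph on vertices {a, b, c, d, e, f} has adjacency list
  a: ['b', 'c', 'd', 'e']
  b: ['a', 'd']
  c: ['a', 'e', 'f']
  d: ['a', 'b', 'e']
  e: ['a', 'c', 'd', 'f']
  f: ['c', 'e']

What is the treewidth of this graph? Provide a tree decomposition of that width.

Treewidth 2.
Bags: B1 = {a, c, e}  B2 = {a, d, e}  B3 = {a, b, d}  B4 = {c, e, f}
Tree: B1–B2, B2–B3, B1–B4

Every bag has size at most 3, so the width is 3 − 1 = 2 and tw(G) ≤ 2. On the other hand G contains the 3-clique {a, d, e}. A clique must lie in a single bag of any decomposition, so no decomposition can have width below 2. Therefore the treewidth is 2.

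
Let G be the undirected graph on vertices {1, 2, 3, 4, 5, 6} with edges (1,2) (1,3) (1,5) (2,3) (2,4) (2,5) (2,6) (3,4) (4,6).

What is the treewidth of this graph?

2

A width-2 tree decomposition is:
Bags: B1 = {1, 2, 5}  B2 = {1, 2, 3}  B3 = {2, 3, 4}  B4 = {2, 4, 6}
Tree: B1–B2, B2–B3, B3–B4
The largest bag has 3 vertices, giving width 2; this decomposition certifies tw(G) ≤ 2. For the lower bound, the 3 vertices {1, 2, 3} are pairwise adjacent, and any tree decomposition puts a clique entirely inside one bag — forcing width ≥ 2. Hence tw(G) = 2 exactly.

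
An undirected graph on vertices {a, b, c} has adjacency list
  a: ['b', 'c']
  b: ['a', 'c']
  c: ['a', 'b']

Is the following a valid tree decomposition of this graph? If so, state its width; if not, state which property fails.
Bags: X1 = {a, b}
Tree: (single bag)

A tree decomposition must satisfy three properties: every vertex lies in some bag; for every edge, both endpoints lie together in some bag; and for every vertex, the bags containing it form a connected subtree. Here vertex c appears in no bag, so the decomposition is invalid.

No — vertex c appears in no bag.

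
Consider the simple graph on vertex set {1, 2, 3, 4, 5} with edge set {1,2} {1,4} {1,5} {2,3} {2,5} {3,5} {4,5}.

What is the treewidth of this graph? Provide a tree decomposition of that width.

Treewidth 2.
Bags: B1 = {2, 3, 5}  B2 = {1, 2, 5}  B3 = {1, 4, 5}
Tree: B1–B2, B2–B3

Each bag holds 3 vertices, so the decomposition has width 2, which upper-bounds the treewidth. For the lower bound, the 3 vertices {1, 2, 5} are pairwise adjacent, and any tree decomposition puts a clique entirely inside one bag — forcing width ≥ 2. The upper and lower bounds meet at 2, so that is the treewidth.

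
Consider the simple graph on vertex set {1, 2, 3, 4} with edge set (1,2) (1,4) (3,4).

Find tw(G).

1

A width-1 tree decomposition is:
Bags: B1 = {3, 4}  B2 = {1, 4}  B3 = {1, 2}
Tree: B1–B2, B2–B3
The largest bag has 2 vertices, giving width 1; this decomposition certifies tw(G) ≤ 1. G has an edge, so its treewidth is at least 1. Combining the bounds, tw(G) = 1.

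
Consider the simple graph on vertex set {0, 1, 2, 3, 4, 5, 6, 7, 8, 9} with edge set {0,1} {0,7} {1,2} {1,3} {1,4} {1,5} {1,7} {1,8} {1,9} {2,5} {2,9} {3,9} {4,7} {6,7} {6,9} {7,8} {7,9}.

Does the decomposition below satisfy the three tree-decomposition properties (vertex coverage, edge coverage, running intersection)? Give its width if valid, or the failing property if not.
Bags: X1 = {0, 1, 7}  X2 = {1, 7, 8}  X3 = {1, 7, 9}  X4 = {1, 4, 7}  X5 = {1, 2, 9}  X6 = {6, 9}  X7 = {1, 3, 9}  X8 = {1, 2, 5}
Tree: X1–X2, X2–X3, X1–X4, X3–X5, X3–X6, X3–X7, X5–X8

A tree decomposition must satisfy three properties: every vertex lies in some bag; for every edge, both endpoints lie together in some bag; and for every vertex, the bags containing it form a connected subtree. Here edge (7,6) lies in no bag, so the decomposition is invalid.

No — edge (7,6) lies in no bag.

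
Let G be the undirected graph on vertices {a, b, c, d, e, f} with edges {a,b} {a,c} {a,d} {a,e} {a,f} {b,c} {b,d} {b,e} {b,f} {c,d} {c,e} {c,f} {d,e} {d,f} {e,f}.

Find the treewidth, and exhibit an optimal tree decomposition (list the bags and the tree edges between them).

With just one bag of size 6, the width is 6 − 1 = 5, so tw(G) ≤ 5. For the lower bound, the 6 vertices {a, b, c, d, e, f} are pairwise adjacent, and any tree decomposition puts a clique entirely inside one bag — forcing width ≥ 5. Combining the bounds, tw(G) = 5.

Treewidth 5.
One optimal decomposition is:
Bags: B1 = {a, b, c, d, e, f}
Tree: (single bag)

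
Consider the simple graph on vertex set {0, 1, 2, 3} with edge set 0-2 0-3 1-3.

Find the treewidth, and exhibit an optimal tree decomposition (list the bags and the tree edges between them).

Each bag holds 2 vertices, so the decomposition has width 1, which upper-bounds the treewidth. Since G has at least one edge (e.g. 1–3), it is not an edgeless graph, so tw(G) ≥ 1. Hence tw(G) = 1 exactly.

Treewidth 1.
Bags: B1 = {1, 3}  B2 = {0, 3}  B3 = {0, 2}
Tree: B1–B2, B2–B3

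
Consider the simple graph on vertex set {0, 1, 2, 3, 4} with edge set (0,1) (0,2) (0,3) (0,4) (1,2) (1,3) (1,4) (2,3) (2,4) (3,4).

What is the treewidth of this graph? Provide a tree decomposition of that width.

With just one bag of size 5, the width is 5 − 1 = 4, so tw(G) ≤ 4. Conversely, {0, 1, 2, 3, 4} is a clique of size 5, and the vertices of any clique must share a bag in every tree decomposition; so some bag has ≥ 5 vertices and tw(G) ≥ 4. Hence tw(G) = 4 exactly.

Treewidth 4.
Bags: B1 = {0, 1, 2, 3, 4}
Tree: (single bag)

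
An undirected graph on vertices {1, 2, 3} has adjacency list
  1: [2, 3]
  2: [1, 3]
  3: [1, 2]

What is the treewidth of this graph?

A width-2 tree decomposition is:
Bags: B1 = {1, 2, 3}
Tree: (single bag)
With just one bag of size 3, the width is 3 − 1 = 2, so tw(G) ≤ 2. For the lower bound, the 3 vertices {1, 2, 3} are pairwise adjacent, and any tree decomposition puts a clique entirely inside one bag — forcing width ≥ 2. The upper and lower bounds meet at 2, so that is the treewidth.

2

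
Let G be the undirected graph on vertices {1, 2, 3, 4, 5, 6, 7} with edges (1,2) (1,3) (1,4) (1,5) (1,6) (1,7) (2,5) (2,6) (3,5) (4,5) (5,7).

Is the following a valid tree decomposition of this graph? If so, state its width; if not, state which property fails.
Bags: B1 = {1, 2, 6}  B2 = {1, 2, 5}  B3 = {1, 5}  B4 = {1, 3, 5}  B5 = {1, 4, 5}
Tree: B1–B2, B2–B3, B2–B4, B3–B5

A tree decomposition must satisfy three properties: every vertex lies in some bag; for every edge, both endpoints lie together in some bag; and for every vertex, the bags containing it form a connected subtree. Here vertex 7 appears in no bag, so the decomposition is invalid.

No — vertex 7 appears in no bag.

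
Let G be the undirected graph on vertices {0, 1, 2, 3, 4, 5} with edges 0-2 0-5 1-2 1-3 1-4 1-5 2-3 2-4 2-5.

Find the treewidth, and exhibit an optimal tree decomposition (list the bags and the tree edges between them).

Each bag holds 3 vertices, so the decomposition has width 2, which upper-bounds the treewidth. On the other hand G contains the 3-clique {0, 2, 5}. A clique must lie in a single bag of any decomposition, so no decomposition can have width below 2. The upper and lower bounds meet at 2, so that is the treewidth.

Treewidth 2.
One optimal decomposition is:
Bags: B1 = {0, 2, 5}  B2 = {1, 2, 5}  B3 = {1, 2, 3}  B4 = {1, 2, 4}
Tree: B1–B2, B2–B3, B3–B4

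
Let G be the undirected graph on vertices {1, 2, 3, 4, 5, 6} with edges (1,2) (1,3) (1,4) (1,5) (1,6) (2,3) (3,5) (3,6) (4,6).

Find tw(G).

2

A width-2 tree decomposition is:
Bags: B1 = {1, 4, 6}  B2 = {1, 3, 6}  B3 = {1, 3, 5}  B4 = {1, 2, 3}
Tree: B1–B2, B2–B3, B3–B4
The largest bag has 3 vertices, giving width 2; this decomposition certifies tw(G) ≤ 2. For the lower bound, the 3 vertices {1, 2, 3} are pairwise adjacent, and any tree decomposition puts a clique entirely inside one bag — forcing width ≥ 2. Combining the bounds, tw(G) = 2.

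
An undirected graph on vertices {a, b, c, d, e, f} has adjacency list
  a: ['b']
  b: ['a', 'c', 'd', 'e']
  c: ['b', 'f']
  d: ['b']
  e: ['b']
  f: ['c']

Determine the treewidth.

1

A width-1 tree decomposition is:
Bags: B1 = {a, b}  B2 = {b, d}  B3 = {b, e}  B4 = {b, c}  B5 = {c, f}
Tree: B1–B2, B1–B3, B1–B4, B4–B5
Every bag has size at most 2, so the width is 2 − 1 = 1 and tw(G) ≤ 1. Any graph with an edge has treewidth ≥ 1, and G has the edge a–b. Hence tw(G) = 1 exactly.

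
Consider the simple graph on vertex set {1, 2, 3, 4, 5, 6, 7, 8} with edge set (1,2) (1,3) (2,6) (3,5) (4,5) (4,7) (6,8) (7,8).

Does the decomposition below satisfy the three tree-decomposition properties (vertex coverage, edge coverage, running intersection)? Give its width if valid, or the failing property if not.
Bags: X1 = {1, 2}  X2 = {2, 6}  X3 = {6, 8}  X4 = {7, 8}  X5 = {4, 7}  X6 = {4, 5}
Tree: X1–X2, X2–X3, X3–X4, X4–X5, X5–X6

No — vertex 3 appears in no bag.

A tree decomposition must satisfy three properties: every vertex lies in some bag; for every edge, both endpoints lie together in some bag; and for every vertex, the bags containing it form a connected subtree. Here vertex 3 appears in no bag, so the decomposition is invalid.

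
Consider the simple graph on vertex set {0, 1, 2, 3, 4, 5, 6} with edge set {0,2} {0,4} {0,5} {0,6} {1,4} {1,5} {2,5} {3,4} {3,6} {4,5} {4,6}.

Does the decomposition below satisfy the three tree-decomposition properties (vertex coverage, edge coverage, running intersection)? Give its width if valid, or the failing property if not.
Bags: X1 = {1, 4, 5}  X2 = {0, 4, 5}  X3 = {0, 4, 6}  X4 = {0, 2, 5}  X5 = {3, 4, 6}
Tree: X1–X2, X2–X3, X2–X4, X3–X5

Checking the three conditions: (i) the bags cover all of {0, 1, 2, 3, 4, 5, 6}; (ii) for each edge, some bag contains both endpoints; (iii) the bags containing any fixed vertex form a subtree. All hold, so the decomposition is valid with width 3 − 1 = 2.

Yes; width 2.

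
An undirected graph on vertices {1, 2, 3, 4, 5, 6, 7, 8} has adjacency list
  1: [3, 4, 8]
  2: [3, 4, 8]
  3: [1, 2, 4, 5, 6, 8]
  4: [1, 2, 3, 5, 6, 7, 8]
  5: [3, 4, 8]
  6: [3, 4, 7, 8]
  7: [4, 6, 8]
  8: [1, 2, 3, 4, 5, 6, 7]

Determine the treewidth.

3

A width-3 tree decomposition is:
Bags: B1 = {3, 4, 6, 8}  B2 = {1, 3, 4, 8}  B3 = {4, 6, 7, 8}  B4 = {3, 4, 5, 8}  B5 = {2, 3, 4, 8}
Tree: B1–B2, B1–B3, B1–B4, B1–B5
Each bag holds 4 vertices, so the decomposition has width 3, which upper-bounds the treewidth. Conversely, {1, 3, 4, 8} is a clique of size 4, and the vertices of any clique must share a bag in every tree decomposition; so some bag has ≥ 4 vertices and tw(G) ≥ 3. The upper and lower bounds meet at 3, so that is the treewidth.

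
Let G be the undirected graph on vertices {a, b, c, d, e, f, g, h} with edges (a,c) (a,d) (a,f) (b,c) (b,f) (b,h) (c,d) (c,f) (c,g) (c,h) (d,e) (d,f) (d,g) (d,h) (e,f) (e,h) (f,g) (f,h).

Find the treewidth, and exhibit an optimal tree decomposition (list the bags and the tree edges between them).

Treewidth 3.
One such decomposition:
Bags: B1 = {c, d, f, h}  B2 = {a, c, d, f}  B3 = {b, c, f, h}  B4 = {c, d, f, g}  B5 = {d, e, f, h}
Tree: B1–B2, B1–B3, B2–B4, B1–B5

The largest bag has 4 vertices, giving width 3; this decomposition certifies tw(G) ≤ 3. Conversely, {d, e, f, h} is a clique of size 4, and the vertices of any clique must share a bag in every tree decomposition; so some bag has ≥ 4 vertices and tw(G) ≥ 3. The upper and lower bounds meet at 3, so that is the treewidth.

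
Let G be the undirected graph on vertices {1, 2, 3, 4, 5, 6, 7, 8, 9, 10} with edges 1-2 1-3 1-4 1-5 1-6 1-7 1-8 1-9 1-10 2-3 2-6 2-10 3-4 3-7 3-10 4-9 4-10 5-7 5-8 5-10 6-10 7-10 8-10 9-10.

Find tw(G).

3

A width-3 tree decomposition is:
Bags: B1 = {1, 3, 7, 10}  B2 = {1, 2, 3, 10}  B3 = {1, 3, 4, 10}  B4 = {1, 5, 7, 10}  B5 = {1, 4, 9, 10}  B6 = {1, 2, 6, 10}  B7 = {1, 5, 8, 10}
Tree: B1–B2, B1–B3, B1–B4, B3–B5, B2–B6, B4–B7
Each bag holds 4 vertices, so the decomposition has width 3, which upper-bounds the treewidth. Conversely, {1, 2, 3, 10} is a clique of size 4, and the vertices of any clique must share a bag in every tree decomposition; so some bag has ≥ 4 vertices and tw(G) ≥ 3. Therefore the treewidth is 3.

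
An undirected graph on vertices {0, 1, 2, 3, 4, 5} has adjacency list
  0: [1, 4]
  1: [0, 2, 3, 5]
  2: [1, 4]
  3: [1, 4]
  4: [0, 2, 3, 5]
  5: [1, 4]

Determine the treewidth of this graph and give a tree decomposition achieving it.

Each bag holds 3 vertices, so the decomposition has width 2, which upper-bounds the treewidth. For the lower bound, G contains the cycle 4–5–1–2–4, so G is not a forest; only forests have treewidth ≤ 1, hence tw(G) ≥ 2. Therefore the treewidth is 2.

Treewidth 2.
One such decomposition:
Bags: B1 = {1, 4, 5}  B2 = {1, 2, 4}  B3 = {0, 1, 4}  B4 = {1, 3, 4}
Tree: B1–B2, B2–B3, B3–B4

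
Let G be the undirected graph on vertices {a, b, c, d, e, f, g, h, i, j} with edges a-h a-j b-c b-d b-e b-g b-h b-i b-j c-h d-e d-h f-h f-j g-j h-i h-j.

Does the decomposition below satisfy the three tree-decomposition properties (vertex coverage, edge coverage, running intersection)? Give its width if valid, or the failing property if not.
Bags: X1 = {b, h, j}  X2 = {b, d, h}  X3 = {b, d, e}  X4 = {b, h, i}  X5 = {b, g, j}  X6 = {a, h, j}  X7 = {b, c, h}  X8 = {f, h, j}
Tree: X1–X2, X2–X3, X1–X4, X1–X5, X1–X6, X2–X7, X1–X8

Yes; width 2.

Checking the three conditions: (i) the bags cover all of {a, b, c, d, e, f, g, h, i, j}; (ii) for each edge, some bag contains both endpoints; (iii) the bags containing any fixed vertex form a subtree. All hold, so the decomposition is valid with width 3 − 1 = 2.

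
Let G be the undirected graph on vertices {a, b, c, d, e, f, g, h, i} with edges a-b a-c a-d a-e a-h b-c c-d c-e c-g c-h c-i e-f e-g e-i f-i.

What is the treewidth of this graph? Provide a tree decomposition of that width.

Treewidth 2.
One optimal decomposition is:
Bags: B1 = {a, b, c}  B2 = {a, c, d}  B3 = {a, c, e}  B4 = {c, e, g}  B5 = {c, e, i}  B6 = {e, f, i}  B7 = {a, c, h}
Tree: B1–B2, B1–B3, B3–B4, B3–B5, B5–B6, B2–B7

Each bag holds 3 vertices, so the decomposition has width 2, which upper-bounds the treewidth. For the lower bound, the 3 vertices {c, e, g} are pairwise adjacent, and any tree decomposition puts a clique entirely inside one bag — forcing width ≥ 2. The upper and lower bounds meet at 2, so that is the treewidth.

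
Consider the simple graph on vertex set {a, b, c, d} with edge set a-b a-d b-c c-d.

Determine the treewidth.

2

A width-2 tree decomposition is:
Bags: B1 = {a, b, d}  B2 = {b, c, d}
Tree: B1–B2
The largest bag has 3 vertices, giving width 2; this decomposition certifies tw(G) ≤ 2. For the lower bound, G contains the cycle d–a–b–c–d, so G is not a forest; only forests have treewidth ≤ 1, hence tw(G) ≥ 2. The upper and lower bounds meet at 2, so that is the treewidth.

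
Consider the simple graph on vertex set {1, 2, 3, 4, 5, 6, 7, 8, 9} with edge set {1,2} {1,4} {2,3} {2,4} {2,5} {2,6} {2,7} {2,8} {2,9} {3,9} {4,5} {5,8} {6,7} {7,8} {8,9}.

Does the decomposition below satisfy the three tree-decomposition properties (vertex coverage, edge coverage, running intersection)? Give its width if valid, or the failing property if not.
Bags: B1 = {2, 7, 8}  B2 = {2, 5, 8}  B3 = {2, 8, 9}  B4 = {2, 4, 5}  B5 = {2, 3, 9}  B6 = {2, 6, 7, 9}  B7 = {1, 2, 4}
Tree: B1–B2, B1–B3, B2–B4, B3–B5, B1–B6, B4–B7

A tree decomposition must satisfy three properties: every vertex lies in some bag; for every edge, both endpoints lie together in some bag; and for every vertex, the bags containing it form a connected subtree. Here bags containing vertex 9 are not connected in the tree, so the decomposition is invalid.

No — bags containing vertex 9 are not connected in the tree.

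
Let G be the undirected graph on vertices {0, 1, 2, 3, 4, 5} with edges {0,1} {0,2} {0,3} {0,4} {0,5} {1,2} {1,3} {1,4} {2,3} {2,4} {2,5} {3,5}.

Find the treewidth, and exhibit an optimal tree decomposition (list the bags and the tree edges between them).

The largest bag has 4 vertices, giving width 3; this decomposition certifies tw(G) ≤ 3. For the lower bound, the 4 vertices {0, 1, 2, 3} are pairwise adjacent, and any tree decomposition puts a clique entirely inside one bag — forcing width ≥ 3. Hence tw(G) = 3 exactly.

Treewidth 3.
One optimal decomposition is:
Bags: B1 = {0, 1, 2, 3}  B2 = {0, 1, 2, 4}  B3 = {0, 2, 3, 5}
Tree: B1–B2, B1–B3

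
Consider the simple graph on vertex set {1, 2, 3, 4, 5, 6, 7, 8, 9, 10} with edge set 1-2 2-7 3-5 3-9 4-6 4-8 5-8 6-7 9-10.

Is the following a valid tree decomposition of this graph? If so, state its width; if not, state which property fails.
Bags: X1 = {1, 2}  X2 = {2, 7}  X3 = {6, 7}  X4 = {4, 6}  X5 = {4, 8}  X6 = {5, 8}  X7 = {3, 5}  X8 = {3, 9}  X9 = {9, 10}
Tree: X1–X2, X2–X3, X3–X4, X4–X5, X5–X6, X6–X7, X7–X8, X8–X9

Yes; width 1.

Every vertex of G appears in some bag (union = {1, 2, 3, 4, 5, 6, 7, 8, 9, 10}); every edge is covered by a bag; and for each vertex v the set of bags containing v is connected in the bag tree. The decomposition is therefore valid. The largest bag has 2 vertices, so the width is 1.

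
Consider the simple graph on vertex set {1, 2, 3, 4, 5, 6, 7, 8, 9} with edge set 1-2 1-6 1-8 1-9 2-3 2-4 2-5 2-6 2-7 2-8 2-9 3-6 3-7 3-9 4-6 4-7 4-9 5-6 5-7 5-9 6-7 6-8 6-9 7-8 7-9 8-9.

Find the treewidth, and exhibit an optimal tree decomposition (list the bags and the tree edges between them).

The largest bag has 5 vertices, giving width 4; this decomposition certifies tw(G) ≤ 4. Conversely, {1, 2, 6, 8, 9} is a clique of size 5, and the vertices of any clique must share a bag in every tree decomposition; so some bag has ≥ 5 vertices and tw(G) ≥ 4. The upper and lower bounds meet at 4, so that is the treewidth.

Treewidth 4.
One optimal decomposition is:
Bags: B1 = {2, 5, 6, 7, 9}  B2 = {2, 4, 6, 7, 9}  B3 = {2, 6, 7, 8, 9}  B4 = {2, 3, 6, 7, 9}  B5 = {1, 2, 6, 8, 9}
Tree: B1–B2, B2–B3, B3–B4, B3–B5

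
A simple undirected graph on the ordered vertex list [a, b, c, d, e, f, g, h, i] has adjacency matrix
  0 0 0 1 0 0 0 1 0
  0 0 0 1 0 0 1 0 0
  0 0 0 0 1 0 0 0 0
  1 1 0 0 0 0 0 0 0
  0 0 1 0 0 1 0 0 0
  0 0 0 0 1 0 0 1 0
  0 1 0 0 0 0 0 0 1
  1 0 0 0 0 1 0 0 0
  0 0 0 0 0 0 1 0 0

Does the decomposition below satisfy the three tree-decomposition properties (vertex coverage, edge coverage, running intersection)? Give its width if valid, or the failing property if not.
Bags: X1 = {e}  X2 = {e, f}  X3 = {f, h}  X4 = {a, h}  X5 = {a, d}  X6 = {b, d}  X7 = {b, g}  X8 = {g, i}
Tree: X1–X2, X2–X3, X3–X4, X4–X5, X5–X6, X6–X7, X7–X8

A tree decomposition must satisfy three properties: every vertex lies in some bag; for every edge, both endpoints lie together in some bag; and for every vertex, the bags containing it form a connected subtree. Here vertex c appears in no bag, so the decomposition is invalid.

No — vertex c appears in no bag.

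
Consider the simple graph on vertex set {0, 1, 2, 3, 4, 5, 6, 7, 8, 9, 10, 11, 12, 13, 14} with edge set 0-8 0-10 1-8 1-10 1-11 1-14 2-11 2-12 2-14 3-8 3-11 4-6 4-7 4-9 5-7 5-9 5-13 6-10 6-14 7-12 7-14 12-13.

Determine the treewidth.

A width-3 tree decomposition is:
Bags: B1 = {0, 3, 8, 11}  B2 = {0, 1, 8, 11}  B3 = {0, 1, 10, 11}  B4 = {1, 2, 10, 11}  B5 = {1, 2, 10, 14}  B6 = {2, 6, 10, 14}  B7 = {2, 6, 12, 14}  B8 = {6, 7, 12, 14}  B9 = {4, 6, 7, 12}  B10 = {4, 7, 12, 13}  B11 = {4, 5, 7, 13}  B12 = {4, 5, 9, 13}
Tree: B1–B2, B2–B3, B3–B4, B4–B5, B5–B6, B6–B7, B7–B8, B8–B9, B9–B10, B10–B11, B11–B12
Every bag has size at most 4, so the width is 4 − 1 = 3 and tw(G) ≤ 3. For the lower bound: the 4 vertex sets {0,3,8}, {11}, {1}, {2,6,10,14} are disjoint, each induces a connected subgraph, and every pair is joined by at least one edge of G. Contracting each set to a single vertex therefore yields K_{4} as a minor, and since treewidth is minor-monotone, tw(G) ≥ tw(K_{4}) = 3. Combining the bounds, tw(G) = 3.

3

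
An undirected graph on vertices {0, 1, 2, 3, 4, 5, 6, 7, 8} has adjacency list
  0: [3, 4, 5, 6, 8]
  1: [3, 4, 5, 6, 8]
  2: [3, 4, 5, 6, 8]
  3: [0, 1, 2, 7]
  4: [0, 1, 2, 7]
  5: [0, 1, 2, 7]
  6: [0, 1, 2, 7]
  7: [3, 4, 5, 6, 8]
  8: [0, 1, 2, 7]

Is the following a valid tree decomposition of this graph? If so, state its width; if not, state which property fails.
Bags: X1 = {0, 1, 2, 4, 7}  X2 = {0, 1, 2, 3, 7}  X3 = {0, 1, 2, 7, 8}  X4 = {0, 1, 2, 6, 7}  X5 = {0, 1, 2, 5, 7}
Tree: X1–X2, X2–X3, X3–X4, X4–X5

Every vertex of G appears in some bag (union = {0, 1, 2, 3, 4, 5, 6, 7, 8}); every edge is covered by a bag; and for each vertex v the set of bags containing v is connected in the bag tree. The decomposition is therefore valid. The largest bag has 5 vertices, so the width is 4.

Yes; width 4.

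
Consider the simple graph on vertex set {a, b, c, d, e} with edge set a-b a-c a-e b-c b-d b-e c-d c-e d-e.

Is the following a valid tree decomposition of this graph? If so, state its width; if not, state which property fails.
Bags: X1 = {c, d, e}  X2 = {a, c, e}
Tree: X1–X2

A tree decomposition must satisfy three properties: every vertex lies in some bag; for every edge, both endpoints lie together in some bag; and for every vertex, the bags containing it form a connected subtree. Here vertex b appears in no bag, so the decomposition is invalid.

No — vertex b appears in no bag.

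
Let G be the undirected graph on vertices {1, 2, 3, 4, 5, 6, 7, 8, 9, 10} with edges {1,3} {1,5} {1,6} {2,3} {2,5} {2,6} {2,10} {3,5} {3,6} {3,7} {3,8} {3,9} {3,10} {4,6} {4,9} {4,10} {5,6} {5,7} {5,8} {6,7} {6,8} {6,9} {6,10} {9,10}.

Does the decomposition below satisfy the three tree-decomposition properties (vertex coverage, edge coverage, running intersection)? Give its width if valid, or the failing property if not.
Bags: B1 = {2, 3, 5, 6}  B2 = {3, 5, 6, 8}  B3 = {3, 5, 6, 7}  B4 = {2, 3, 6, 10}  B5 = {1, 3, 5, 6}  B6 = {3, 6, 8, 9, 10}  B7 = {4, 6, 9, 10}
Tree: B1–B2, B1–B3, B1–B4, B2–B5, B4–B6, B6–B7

A tree decomposition must satisfy three properties: every vertex lies in some bag; for every edge, both endpoints lie together in some bag; and for every vertex, the bags containing it form a connected subtree. Here bags containing vertex 8 are not connected in the tree, so the decomposition is invalid.

No — bags containing vertex 8 are not connected in the tree.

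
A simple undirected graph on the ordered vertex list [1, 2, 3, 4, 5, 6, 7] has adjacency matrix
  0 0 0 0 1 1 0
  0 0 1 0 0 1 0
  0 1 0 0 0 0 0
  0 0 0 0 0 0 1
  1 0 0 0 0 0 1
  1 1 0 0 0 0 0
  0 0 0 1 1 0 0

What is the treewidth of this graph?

A width-1 tree decomposition is:
Bags: B1 = {2, 3}  B2 = {2, 6}  B3 = {1, 6}  B4 = {1, 5}  B5 = {5, 7}  B6 = {4, 7}
Tree: B1–B2, B2–B3, B3–B4, B4–B5, B5–B6
The largest bag has 2 vertices, giving width 1; this decomposition certifies tw(G) ≤ 1. G has an edge, so its treewidth is at least 1. Hence tw(G) = 1 exactly.

1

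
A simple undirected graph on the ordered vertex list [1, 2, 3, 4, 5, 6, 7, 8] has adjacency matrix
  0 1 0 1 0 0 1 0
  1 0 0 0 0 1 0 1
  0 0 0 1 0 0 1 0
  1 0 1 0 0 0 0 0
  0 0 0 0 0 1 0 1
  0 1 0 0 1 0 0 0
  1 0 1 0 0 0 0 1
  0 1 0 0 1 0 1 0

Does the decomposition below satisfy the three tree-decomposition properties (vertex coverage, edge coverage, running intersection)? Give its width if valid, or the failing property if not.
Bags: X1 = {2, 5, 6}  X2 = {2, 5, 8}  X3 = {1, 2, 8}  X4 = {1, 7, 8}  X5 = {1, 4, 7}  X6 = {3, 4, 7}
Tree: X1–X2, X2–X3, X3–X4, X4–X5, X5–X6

Checking the three conditions: (i) the bags cover all of {1, 2, 3, 4, 5, 6, 7, 8}; (ii) for each edge, some bag contains both endpoints; (iii) the bags containing any fixed vertex form a subtree. All hold, so the decomposition is valid with width 3 − 1 = 2.

Yes; width 2.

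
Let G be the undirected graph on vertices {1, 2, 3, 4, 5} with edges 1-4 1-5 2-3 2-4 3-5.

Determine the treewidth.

A width-2 tree decomposition is:
Bags: B1 = {2, 3, 4}  B2 = {1, 3, 4}  B3 = {1, 3, 5}
Tree: B1–B2, B2–B3
The largest bag has 3 vertices, giving width 2; this decomposition certifies tw(G) ≤ 2. The edges 3–2–4–1–5–3 form a cycle, so G is not a tree and its treewidth is at least 2. Combining the bounds, tw(G) = 2.

2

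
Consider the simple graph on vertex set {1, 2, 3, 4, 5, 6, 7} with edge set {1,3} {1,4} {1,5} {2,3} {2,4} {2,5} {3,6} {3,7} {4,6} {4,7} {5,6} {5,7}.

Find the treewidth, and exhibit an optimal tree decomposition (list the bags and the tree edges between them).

Treewidth 3.
One optimal decomposition is:
Bags: B1 = {1, 3, 4, 5}  B2 = {3, 4, 5, 7}  B3 = {2, 3, 4, 5}  B4 = {3, 4, 5, 6}
Tree: B1–B2, B2–B3, B3–B4

Every bag has size at most 4, so the width is 4 − 1 = 3 and tw(G) ≤ 3. For the lower bound: the 4 vertex sets {1,4}, {3,7}, {5}, {2} are disjoint, each induces a connected subgraph, and every pair is joined by at least one edge of G. Contracting each set to a single vertex therefore yields K_{4} as a minor, and since treewidth is minor-monotone, tw(G) ≥ tw(K_{4}) = 3. Hence tw(G) = 3 exactly.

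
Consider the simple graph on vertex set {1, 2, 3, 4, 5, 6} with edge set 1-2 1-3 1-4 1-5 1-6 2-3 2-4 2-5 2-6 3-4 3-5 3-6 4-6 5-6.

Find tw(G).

A width-4 tree decomposition is:
Bags: B1 = {1, 2, 3, 4, 6}  B2 = {1, 2, 3, 5, 6}
Tree: B1–B2
Every bag has size at most 5, so the width is 5 − 1 = 4 and tw(G) ≤ 4. For the lower bound, the 5 vertices {1, 2, 3, 4, 6} are pairwise adjacent, and any tree decomposition puts a clique entirely inside one bag — forcing width ≥ 4. Combining the bounds, tw(G) = 4.

4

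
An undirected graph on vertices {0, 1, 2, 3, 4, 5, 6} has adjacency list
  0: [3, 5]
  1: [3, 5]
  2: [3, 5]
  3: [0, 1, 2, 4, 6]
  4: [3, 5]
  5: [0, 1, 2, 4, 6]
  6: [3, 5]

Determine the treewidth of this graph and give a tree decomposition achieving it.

The largest bag has 3 vertices, giving width 2; this decomposition certifies tw(G) ≤ 2. Since 3–1–5–6–3 is a cycle in G, G is not acyclic. Forests are exactly the graphs of treewidth ≤ 1, so tw(G) ≥ 2. Hence tw(G) = 2 exactly.

Treewidth 2.
One such decomposition:
Bags: B1 = {1, 3, 5}  B2 = {3, 5, 6}  B3 = {0, 3, 5}  B4 = {3, 4, 5}  B5 = {2, 3, 5}
Tree: B1–B2, B2–B3, B3–B4, B4–B5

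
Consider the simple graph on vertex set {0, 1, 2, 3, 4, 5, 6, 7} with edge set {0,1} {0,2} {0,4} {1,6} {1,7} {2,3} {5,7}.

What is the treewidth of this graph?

1

A width-1 tree decomposition is:
Bags: B1 = {1, 7}  B2 = {0, 1}  B3 = {0, 2}  B4 = {1, 6}  B5 = {0, 4}  B6 = {5, 7}  B7 = {2, 3}
Tree: B1–B2, B2–B3, B2–B4, B3–B5, B1–B6, B3–B7
The largest bag has 2 vertices, giving width 1; this decomposition certifies tw(G) ≤ 1. Since G has at least one edge (e.g. 7–1), it is not an edgeless graph, so tw(G) ≥ 1. Combining the bounds, tw(G) = 1.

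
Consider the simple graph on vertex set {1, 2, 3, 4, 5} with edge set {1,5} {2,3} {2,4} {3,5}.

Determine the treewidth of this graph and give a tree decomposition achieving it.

Treewidth 1.
One such decomposition:
Bags: B1 = {1, 5}  B2 = {3, 5}  B3 = {2, 3}  B4 = {2, 4}
Tree: B1–B2, B2–B3, B3–B4

Every bag has size at most 2, so the width is 2 − 1 = 1 and tw(G) ≤ 1. G has an edge, so its treewidth is at least 1. Hence tw(G) = 1 exactly.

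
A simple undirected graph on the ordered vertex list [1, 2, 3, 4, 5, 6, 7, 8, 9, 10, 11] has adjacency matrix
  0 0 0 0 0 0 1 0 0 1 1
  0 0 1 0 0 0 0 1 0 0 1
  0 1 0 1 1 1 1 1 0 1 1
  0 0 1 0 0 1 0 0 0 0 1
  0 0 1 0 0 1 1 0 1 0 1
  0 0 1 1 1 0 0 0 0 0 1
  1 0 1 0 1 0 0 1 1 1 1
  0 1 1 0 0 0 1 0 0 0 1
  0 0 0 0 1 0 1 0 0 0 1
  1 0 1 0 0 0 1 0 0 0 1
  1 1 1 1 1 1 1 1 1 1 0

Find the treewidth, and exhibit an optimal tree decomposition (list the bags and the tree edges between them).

Treewidth 3.
One optimal decomposition is:
Bags: B1 = {3, 7, 8, 11}  B2 = {3, 5, 7, 11}  B3 = {3, 5, 6, 11}  B4 = {3, 4, 6, 11}  B5 = {3, 7, 10, 11}  B6 = {2, 3, 8, 11}  B7 = {1, 7, 10, 11}  B8 = {5, 7, 9, 11}
Tree: B1–B2, B2–B3, B3–B4, B1–B5, B1–B6, B5–B7, B2–B8

Each bag holds 4 vertices, so the decomposition has width 3, which upper-bounds the treewidth. On the other hand G contains the 4-clique {1, 7, 10, 11}. A clique must lie in a single bag of any decomposition, so no decomposition can have width below 3. Combining the bounds, tw(G) = 3.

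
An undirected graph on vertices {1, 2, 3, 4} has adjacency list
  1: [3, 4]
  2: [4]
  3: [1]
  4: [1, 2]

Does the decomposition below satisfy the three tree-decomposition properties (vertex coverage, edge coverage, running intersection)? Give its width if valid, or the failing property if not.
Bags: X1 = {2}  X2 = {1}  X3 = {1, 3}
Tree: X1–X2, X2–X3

A tree decomposition must satisfy three properties: every vertex lies in some bag; for every edge, both endpoints lie together in some bag; and for every vertex, the bags containing it form a connected subtree. Here vertex 4 appears in no bag, so the decomposition is invalid.

No — vertex 4 appears in no bag.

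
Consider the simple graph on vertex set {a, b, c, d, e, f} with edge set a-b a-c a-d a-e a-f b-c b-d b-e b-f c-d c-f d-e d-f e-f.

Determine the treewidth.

4

A width-4 tree decomposition is:
Bags: B1 = {a, b, c, d, f}  B2 = {a, b, d, e, f}
Tree: B1–B2
Each bag holds 5 vertices, so the decomposition has width 4, which upper-bounds the treewidth. On the other hand G contains the 5-clique {a, b, d, e, f}. A clique must lie in a single bag of any decomposition, so no decomposition can have width below 4. Combining the bounds, tw(G) = 4.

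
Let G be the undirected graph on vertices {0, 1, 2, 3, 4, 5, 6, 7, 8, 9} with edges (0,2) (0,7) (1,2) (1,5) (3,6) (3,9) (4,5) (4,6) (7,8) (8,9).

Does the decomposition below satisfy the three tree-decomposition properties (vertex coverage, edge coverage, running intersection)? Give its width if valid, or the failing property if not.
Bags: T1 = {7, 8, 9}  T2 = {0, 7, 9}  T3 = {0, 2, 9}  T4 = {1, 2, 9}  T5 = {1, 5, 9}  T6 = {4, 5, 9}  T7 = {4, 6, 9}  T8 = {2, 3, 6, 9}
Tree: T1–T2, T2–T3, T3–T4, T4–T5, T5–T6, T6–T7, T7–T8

No — bags containing vertex 2 are not connected in the tree.

A tree decomposition must satisfy three properties: every vertex lies in some bag; for every edge, both endpoints lie together in some bag; and for every vertex, the bags containing it form a connected subtree. Here bags containing vertex 2 are not connected in the tree, so the decomposition is invalid.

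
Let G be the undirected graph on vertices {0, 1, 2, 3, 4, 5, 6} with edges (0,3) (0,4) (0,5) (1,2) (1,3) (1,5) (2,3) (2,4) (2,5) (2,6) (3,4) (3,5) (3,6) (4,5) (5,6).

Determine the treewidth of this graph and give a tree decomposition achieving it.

Treewidth 3.
Bags: B1 = {2, 3, 4, 5}  B2 = {1, 2, 3, 5}  B3 = {0, 3, 4, 5}  B4 = {2, 3, 5, 6}
Tree: B1–B2, B1–B3, B1–B4

Each bag holds 4 vertices, so the decomposition has width 3, which upper-bounds the treewidth. Conversely, {0, 3, 4, 5} is a clique of size 4, and the vertices of any clique must share a bag in every tree decomposition; so some bag has ≥ 4 vertices and tw(G) ≥ 3. Combining the bounds, tw(G) = 3.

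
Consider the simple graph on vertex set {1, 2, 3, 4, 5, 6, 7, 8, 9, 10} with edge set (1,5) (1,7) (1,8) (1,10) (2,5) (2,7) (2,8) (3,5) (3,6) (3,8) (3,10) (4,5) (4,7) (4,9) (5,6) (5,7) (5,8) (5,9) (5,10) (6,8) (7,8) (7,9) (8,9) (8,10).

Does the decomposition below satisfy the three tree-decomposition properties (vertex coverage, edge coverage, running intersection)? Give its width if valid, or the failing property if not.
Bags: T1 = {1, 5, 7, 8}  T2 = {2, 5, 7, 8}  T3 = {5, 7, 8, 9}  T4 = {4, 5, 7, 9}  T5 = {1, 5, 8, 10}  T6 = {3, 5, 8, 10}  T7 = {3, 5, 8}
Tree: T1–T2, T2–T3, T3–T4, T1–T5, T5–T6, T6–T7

A tree decomposition must satisfy three properties: every vertex lies in some bag; for every edge, both endpoints lie together in some bag; and for every vertex, the bags containing it form a connected subtree. Here vertex 6 appears in no bag, so the decomposition is invalid.

No — vertex 6 appears in no bag.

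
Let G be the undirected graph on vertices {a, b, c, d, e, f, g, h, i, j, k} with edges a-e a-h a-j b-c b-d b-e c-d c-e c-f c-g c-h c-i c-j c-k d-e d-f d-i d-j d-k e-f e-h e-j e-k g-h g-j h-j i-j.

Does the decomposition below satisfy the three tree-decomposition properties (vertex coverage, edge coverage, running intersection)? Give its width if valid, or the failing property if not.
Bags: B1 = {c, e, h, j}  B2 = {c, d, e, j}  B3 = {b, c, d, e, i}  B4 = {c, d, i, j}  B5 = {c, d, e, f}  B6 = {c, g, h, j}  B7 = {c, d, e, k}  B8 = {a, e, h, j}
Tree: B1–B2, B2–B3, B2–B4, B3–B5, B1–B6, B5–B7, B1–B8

A tree decomposition must satisfy three properties: every vertex lies in some bag; for every edge, both endpoints lie together in some bag; and for every vertex, the bags containing it form a connected subtree. Here bags containing vertex i are not connected in the tree, so the decomposition is invalid.

No — bags containing vertex i are not connected in the tree.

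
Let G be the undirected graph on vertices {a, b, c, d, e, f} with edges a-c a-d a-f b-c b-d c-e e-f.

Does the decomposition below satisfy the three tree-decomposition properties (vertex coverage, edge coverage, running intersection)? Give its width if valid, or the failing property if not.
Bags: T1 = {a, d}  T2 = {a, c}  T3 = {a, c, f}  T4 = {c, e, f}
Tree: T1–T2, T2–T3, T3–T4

A tree decomposition must satisfy three properties: every vertex lies in some bag; for every edge, both endpoints lie together in some bag; and for every vertex, the bags containing it form a connected subtree. Here vertex b appears in no bag, so the decomposition is invalid.

No — vertex b appears in no bag.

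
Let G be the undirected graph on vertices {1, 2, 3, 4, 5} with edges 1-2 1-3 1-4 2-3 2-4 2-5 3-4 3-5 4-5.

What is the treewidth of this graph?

3

A width-3 tree decomposition is:
Bags: B1 = {2, 3, 4, 5}  B2 = {1, 2, 3, 4}
Tree: B1–B2
The largest bag has 4 vertices, giving width 3; this decomposition certifies tw(G) ≤ 3. For the lower bound, the 4 vertices {1, 2, 3, 4} are pairwise adjacent, and any tree decomposition puts a clique entirely inside one bag — forcing width ≥ 3. Therefore the treewidth is 3.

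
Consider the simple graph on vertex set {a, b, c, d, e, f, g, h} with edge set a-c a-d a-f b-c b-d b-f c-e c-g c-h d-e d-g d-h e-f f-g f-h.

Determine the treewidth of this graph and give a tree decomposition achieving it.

Treewidth 3.
One optimal decomposition is:
Bags: B1 = {a, c, d, f}  B2 = {b, c, d, f}  B3 = {c, d, f, g}  B4 = {c, d, e, f}  B5 = {c, d, f, h}
Tree: B1–B2, B2–B3, B3–B4, B4–B5

The largest bag has 4 vertices, giving width 3; this decomposition certifies tw(G) ≤ 3. For the lower bound: the 4 vertex sets {a,f}, {b,c}, {d}, {g} are disjoint, each induces a connected subgraph, and every pair is joined by at least one edge of G. Contracting each set to a single vertex therefore yields K_{4} as a minor, and since treewidth is minor-monotone, tw(G) ≥ tw(K_{4}) = 3. The upper and lower bounds meet at 3, so that is the treewidth.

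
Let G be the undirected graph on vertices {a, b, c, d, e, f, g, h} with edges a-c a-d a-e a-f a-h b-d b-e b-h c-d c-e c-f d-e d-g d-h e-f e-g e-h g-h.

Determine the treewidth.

3

A width-3 tree decomposition is:
Bags: B1 = {a, c, d, e}  B2 = {a, d, e, h}  B3 = {a, c, e, f}  B4 = {b, d, e, h}  B5 = {d, e, g, h}
Tree: B1–B2, B1–B3, B2–B4, B4–B5
The largest bag has 4 vertices, giving width 3; this decomposition certifies tw(G) ≤ 3. Conversely, {d, e, g, h} is a clique of size 4, and the vertices of any clique must share a bag in every tree decomposition; so some bag has ≥ 4 vertices and tw(G) ≥ 3. Therefore the treewidth is 3.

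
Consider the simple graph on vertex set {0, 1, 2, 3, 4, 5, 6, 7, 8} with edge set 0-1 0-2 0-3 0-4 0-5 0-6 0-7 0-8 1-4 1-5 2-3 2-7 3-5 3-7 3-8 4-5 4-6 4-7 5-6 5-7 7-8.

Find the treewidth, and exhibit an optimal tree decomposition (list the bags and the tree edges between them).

Treewidth 3.
Bags: B1 = {0, 4, 5, 7}  B2 = {0, 4, 5, 6}  B3 = {0, 3, 5, 7}  B4 = {0, 2, 3, 7}  B5 = {0, 1, 4, 5}  B6 = {0, 3, 7, 8}
Tree: B1–B2, B1–B3, B3–B4, B1–B5, B3–B6

Every bag has size at most 4, so the width is 4 − 1 = 3 and tw(G) ≤ 3. For the lower bound, the 4 vertices {0, 3, 7, 8} are pairwise adjacent, and any tree decomposition puts a clique entirely inside one bag — forcing width ≥ 3. The upper and lower bounds meet at 3, so that is the treewidth.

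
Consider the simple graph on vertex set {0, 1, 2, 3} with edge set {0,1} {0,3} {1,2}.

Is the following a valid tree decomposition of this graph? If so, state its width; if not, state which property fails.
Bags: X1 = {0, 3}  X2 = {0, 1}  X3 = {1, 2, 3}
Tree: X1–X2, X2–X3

A tree decomposition must satisfy three properties: every vertex lies in some bag; for every edge, both endpoints lie together in some bag; and for every vertex, the bags containing it form a connected subtree. Here bags containing vertex 3 are not connected in the tree, so the decomposition is invalid.

No — bags containing vertex 3 are not connected in the tree.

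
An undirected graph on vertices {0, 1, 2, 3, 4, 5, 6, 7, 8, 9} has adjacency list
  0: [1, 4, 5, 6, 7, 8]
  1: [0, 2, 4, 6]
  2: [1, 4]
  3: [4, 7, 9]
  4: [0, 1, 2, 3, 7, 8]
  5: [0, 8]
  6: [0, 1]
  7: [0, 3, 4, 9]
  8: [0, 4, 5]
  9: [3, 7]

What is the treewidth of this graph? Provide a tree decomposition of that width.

Treewidth 2.
One such decomposition:
Bags: B1 = {0, 1, 4}  B2 = {0, 4, 8}  B3 = {1, 2, 4}  B4 = {0, 4, 7}  B5 = {0, 5, 8}  B6 = {3, 4, 7}  B7 = {0, 1, 6}  B8 = {3, 7, 9}
Tree: B1–B2, B1–B3, B2–B4, B2–B5, B4–B6, B1–B7, B6–B8

The largest bag has 3 vertices, giving width 2; this decomposition certifies tw(G) ≤ 2. Conversely, {0, 4, 8} is a clique of size 3, and the vertices of any clique must share a bag in every tree decomposition; so some bag has ≥ 3 vertices and tw(G) ≥ 2. The upper and lower bounds meet at 2, so that is the treewidth.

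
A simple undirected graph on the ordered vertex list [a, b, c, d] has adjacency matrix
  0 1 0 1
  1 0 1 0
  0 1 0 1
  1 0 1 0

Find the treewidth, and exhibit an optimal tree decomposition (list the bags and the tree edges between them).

Every bag has size at most 3, so the width is 3 − 1 = 2 and tw(G) ≤ 2. The edges c–b–a–d–c form a cycle, so G is not a tree and its treewidth is at least 2. Therefore the treewidth is 2.

Treewidth 2.
One optimal decomposition is:
Bags: B1 = {a, b, c}  B2 = {a, c, d}
Tree: B1–B2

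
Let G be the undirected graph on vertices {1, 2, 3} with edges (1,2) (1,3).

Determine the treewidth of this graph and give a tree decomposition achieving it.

Treewidth 1.
One such decomposition:
Bags: B1 = {1, 3}  B2 = {1, 2}
Tree: B1–B2

Every bag has size at most 2, so the width is 2 − 1 = 1 and tw(G) ≤ 1. Since G has at least one edge (e.g. 3–1), it is not an edgeless graph, so tw(G) ≥ 1. Hence tw(G) = 1 exactly.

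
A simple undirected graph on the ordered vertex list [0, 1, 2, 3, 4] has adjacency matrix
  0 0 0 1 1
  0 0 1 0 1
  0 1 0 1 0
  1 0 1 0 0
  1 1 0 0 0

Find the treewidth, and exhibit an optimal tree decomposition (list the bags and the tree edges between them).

Each bag holds 3 vertices, so the decomposition has width 2, which upper-bounds the treewidth. Since 1–2–3–0–4–1 is a cycle in G, G is not acyclic. Forests are exactly the graphs of treewidth ≤ 1, so tw(G) ≥ 2. The upper and lower bounds meet at 2, so that is the treewidth.

Treewidth 2.
One such decomposition:
Bags: B1 = {1, 2, 3}  B2 = {0, 1, 3}  B3 = {0, 1, 4}
Tree: B1–B2, B2–B3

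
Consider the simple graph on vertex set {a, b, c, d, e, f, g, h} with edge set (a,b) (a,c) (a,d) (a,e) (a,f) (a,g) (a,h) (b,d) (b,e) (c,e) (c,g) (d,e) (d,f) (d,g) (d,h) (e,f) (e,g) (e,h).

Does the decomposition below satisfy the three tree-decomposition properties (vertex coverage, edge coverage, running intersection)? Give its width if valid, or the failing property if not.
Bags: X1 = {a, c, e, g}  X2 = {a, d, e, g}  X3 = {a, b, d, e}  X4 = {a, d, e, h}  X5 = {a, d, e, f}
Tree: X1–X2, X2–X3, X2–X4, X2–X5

Vertex coverage: the bags together contain {a, b, c, d, e, f, g, h}, the full vertex set. Edge coverage: each edge of G has both endpoints in at least one bag. Running intersection: for every vertex, the bags containing it form a connected subtree. All three properties hold, so this is a valid tree decomposition of width max|bag| − 1 = 3, and hence tw(G) ≤ 3.

Yes; width 3.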